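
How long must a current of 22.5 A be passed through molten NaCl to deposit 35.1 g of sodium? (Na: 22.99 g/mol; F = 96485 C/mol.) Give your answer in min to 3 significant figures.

n(Na) = 35.1 / 22.99 = 1.527 mol
Na⁺ + e⁻ → Na, so n(e⁻) = 1.527 mol
Q = 1.527 × 96485 = 1.473×10^5 C
t = Q / I = 1.473×10^5 / 22.5 = 6547 s = 109 min

109 min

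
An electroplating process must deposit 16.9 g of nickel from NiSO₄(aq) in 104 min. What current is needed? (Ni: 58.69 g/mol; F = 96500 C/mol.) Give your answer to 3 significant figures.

8.91 A

n(Ni) = 16.9 / 58.69 = 0.2880 mol
Ni²⁺ + 2e⁻ → Ni, so n(e⁻) = 2 × 0.2880 = 0.5760 mol
Q = 0.5760 × 96500 = 55580 C
I = Q / t = 55580 / 6240 s = 8.91 A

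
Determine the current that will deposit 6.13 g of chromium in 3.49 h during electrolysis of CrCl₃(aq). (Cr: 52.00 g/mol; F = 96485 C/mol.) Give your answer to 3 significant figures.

n(Cr) = 6.13 / 52.00 = 0.1179 mol
Cr³⁺ + 3e⁻ → Cr, so n(e⁻) = 3 × 0.1179 = 0.3537 mol
Q = 0.3537 × 96485 = 34130 C
I = Q / t = 34130 / 12564 s = 2.72 A

2.72 A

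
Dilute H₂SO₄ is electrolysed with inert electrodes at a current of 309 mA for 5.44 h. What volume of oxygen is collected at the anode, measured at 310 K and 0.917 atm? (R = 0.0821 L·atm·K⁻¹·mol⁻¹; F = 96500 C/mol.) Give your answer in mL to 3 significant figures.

435 mL

Q = 0.309 A × 19584 s = 6051 C
Moles of electrons = 6051 / 96500 = 0.06270 mol
2H₂O → O₂ + 4H⁺ + 4e⁻, so n(O₂) = 0.06270 / 4 = 0.01568 mol
V = nRT/P = 0.01568 × 0.0821 × 310 / 0.917 = 0.4352 L
= 435 mL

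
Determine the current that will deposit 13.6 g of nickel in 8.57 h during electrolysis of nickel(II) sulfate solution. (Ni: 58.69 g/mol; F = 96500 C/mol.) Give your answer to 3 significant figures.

n(Ni) = 13.6 / 58.69 = 0.2317 mol
Ni²⁺ + 2e⁻ → Ni, so n(e⁻) = 2 × 0.2317 = 0.4634 mol
Q = 0.4634 × 96500 = 44720 C
I = Q / t = 44720 / 30852 s = 1.45 A

1.45 A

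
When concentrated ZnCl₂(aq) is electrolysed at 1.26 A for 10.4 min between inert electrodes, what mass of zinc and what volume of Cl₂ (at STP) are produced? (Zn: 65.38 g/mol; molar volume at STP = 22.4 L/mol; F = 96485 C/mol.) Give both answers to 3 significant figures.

Q = 1.26 × 624 = 786.2 C; n(e⁻) = 786.2 / 96485 = 0.008148 mol
Cathode: Zn²⁺ + 2e⁻ → Zn → n(Zn) = 0.008148/2 = 0.004074 mol → 0.266 g
Anode: 2Cl⁻ → Cl₂ + 2e⁻ → n(Cl₂) = 0.008148/2 = 0.004074 mol → 0.0913 L

0.266 g Zn; 0.0913 L Cl₂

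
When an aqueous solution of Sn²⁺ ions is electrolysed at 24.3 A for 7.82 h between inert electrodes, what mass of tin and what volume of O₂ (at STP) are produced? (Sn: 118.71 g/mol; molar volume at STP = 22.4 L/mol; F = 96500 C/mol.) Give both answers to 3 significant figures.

Q = 24.3 × 28152 = 6.841×10^5 C; n(e⁻) = 6.841×10^5 / 96500 = 7.089 mol
Cathode: Sn²⁺ + 2e⁻ → Sn → n(Sn) = 7.089/2 = 3.545 mol → 421 g
Anode: 2H₂O → O₂ + 4H⁺ + 4e⁻ → n(O₂) = 7.089/4 = 1.772 mol → 39.7 L

421 g Sn; 39.7 L O₂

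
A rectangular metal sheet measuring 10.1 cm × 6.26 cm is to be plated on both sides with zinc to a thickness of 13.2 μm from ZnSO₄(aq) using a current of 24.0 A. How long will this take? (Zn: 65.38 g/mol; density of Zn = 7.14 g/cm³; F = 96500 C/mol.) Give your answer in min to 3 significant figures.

2.44 min

Plated area = 2 × 10.1 × 6.26 = 126.5 cm²
Volume = 126.5 × 13.2×10⁻⁴ cm = 0.1670 cm³
m(Zn) = 0.1670 × 7.14 = 1.192 g
n(Zn) = 1.192 / 65.38 = 0.01823 mol; n(e⁻) = 2 × 0.01823 = 0.03646 mol
Q = 0.03646 × 96500 = 3518 C
t = 3518 / 24.0 = 146.6 s = 2.44 min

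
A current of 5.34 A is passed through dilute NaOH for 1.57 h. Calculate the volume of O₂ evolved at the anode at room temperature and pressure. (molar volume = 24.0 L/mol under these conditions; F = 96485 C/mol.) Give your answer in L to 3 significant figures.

Q = 5.34 A × 5652 s = 30180 C
n(e⁻) = 30180 / 96485 = 0.3128 mol
2H₂O → O₂ + 4H⁺ + 4e⁻, so n(O₂) = 0.3128 / 4 = 0.07820 mol
V = 0.07820 × 24.0 = 1.877 L

1.88 L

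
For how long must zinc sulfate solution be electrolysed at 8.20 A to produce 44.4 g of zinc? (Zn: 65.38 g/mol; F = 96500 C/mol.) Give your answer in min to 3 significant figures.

266 min

n(Zn) = 44.4 / 65.38 = 0.6791 mol
Zn²⁺ + 2e⁻ → Zn, so n(e⁻) = 2 × 0.6791 = 1.358 mol
Q = 1.358 × 96500 = 1.310×10^5 C
t = Q / I = 1.310×10^5 / 8.20 = 15980 s = 266 min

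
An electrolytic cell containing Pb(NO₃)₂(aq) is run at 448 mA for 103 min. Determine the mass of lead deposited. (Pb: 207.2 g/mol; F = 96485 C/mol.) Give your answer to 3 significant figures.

2.97 g

Charge passed = 0.448 × 6180 = 2769 C
n(e⁻) = Q/F = 2769/96485 = 0.02870 mol
Pb²⁺ + 2e⁻ → Pb, so n(Pb) = 0.02870 / 2 = 0.01435 mol
m = 0.01435 × 207.2 = 2.97 g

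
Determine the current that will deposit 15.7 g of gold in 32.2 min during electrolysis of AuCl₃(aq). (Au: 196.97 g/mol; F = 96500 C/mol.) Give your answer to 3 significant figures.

11.9 A

n(Au) = 15.7 / 196.97 = 0.07971 mol
Au³⁺ + 3e⁻ → Au, so n(e⁻) = 3 × 0.07971 = 0.2391 mol
Q = 0.2391 × 96500 = 23070 C
I = Q / t = 23070 / 1932 s = 11.9 A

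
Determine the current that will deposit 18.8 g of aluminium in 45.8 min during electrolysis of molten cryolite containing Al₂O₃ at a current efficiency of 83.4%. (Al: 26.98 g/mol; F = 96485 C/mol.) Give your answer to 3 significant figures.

88.0 A

n(Al) = 18.8 / 26.98 = 0.6968 mol
Al³⁺ + 3e⁻ → Al, so n(e⁻) = 3 × 0.6968 = 2.090 mol
Q = 2.090 × 96485 / 0.834 = 2.418×10^5 C
I = Q / t = 2.418×10^5 / 2748 s = 88.0 A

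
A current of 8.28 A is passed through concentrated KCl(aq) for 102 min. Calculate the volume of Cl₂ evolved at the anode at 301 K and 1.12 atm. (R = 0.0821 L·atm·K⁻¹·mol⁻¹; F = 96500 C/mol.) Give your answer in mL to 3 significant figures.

5790 mL

Charge passed = 8.28 × 6120 = 50670 C
Moles of electrons = 50670 / 96500 = 0.5251 mol
2Cl⁻ → Cl₂ + 2e⁻, so n(Cl₂) = 0.5251 / 2 = 0.2626 mol
V = nRT/P = 0.2626 × 0.0821 × 301 / 1.12 = 5.794 L
= 5790 mL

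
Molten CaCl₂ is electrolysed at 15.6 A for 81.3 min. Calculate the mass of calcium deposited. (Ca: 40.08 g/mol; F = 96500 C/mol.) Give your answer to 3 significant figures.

Charge passed = 15.6 × 4878 = 76100 C
n(e⁻) = 76100 / 96500 = 0.7886 mol
Ca²⁺ + 2e⁻ → Ca, so n(Ca) = 0.7886 / 2 = 0.3943 mol
m = 0.3943 × 40.08 = 15.8 g

15.8 g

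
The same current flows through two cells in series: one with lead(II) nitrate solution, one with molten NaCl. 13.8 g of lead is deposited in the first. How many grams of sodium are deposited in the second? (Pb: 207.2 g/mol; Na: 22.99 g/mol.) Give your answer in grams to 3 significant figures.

3.06 g

n(Pb) = 13.8 / 207.2 = 0.06660 mol
Pb²⁺ + 2e⁻ → Pb, so n(e⁻) = 2 × 0.06660 = 0.1332 mol
The cells are in series, so the same charge (and hence the same n(e⁻) = 0.1332 mol) passes through both.
Na⁺ + e⁻ → Na, so n(Na) = 0.1332 mol
m(Na) = 0.1332 × 22.99 = 3.06 g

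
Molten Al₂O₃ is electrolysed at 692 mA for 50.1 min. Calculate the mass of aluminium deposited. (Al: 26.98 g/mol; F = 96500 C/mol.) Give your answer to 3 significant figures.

Q = It = 0.692 × 3006 = 2080 C
n(e⁻) = 2080 / 96500 = 0.02155 mol
Al³⁺ + 3e⁻ → Al, so n(Al) = 0.02155 / 3 = 0.007183 mol
m = 0.007183 × 26.98 = 0.194 g

0.194 g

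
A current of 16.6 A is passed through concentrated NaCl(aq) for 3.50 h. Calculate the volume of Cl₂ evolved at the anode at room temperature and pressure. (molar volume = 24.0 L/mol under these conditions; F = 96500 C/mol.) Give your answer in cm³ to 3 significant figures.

Q = 16.6 A × 12600 s = 2.092×10^5 C
Moles of electrons = 2.092×10^5 / 96500 = 2.168 mol
2Cl⁻ → Cl₂ + 2e⁻, so n(Cl₂) = 2.168 / 2 = 1.084 mol
V = 1.084 × 24.0 = 26.02 L
= 26000 cm³

26000 cm³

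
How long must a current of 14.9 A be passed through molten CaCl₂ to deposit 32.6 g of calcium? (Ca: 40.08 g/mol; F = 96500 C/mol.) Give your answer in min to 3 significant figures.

176 min

n(Ca) = 32.6 / 40.08 = 0.8134 mol
Ca²⁺ + 2e⁻ → Ca, so n(e⁻) = 2 × 0.8134 = 1.627 mol
Q = 1.627 × 96500 = 1.570×10^5 C
t = Q / I = 1.570×10^5 / 14.9 = 10540 s = 176 min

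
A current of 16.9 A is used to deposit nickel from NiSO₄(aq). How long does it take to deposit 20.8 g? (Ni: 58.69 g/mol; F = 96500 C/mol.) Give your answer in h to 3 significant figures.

1.12 h

n(Ni) = 20.8 / 58.69 = 0.3544 mol
Ni²⁺ + 2e⁻ → Ni, so n(e⁻) = 2 × 0.3544 = 0.7088 mol
Q = 0.7088 × 96500 = 68400 C
t = Q / I = 68400 / 16.9 = 4047 s = 1.12 h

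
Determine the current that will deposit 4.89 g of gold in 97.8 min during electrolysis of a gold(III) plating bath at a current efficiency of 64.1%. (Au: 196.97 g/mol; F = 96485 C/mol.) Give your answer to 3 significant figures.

1.91 A

n(Au) = 4.89 / 196.97 = 0.02483 mol
Au³⁺ + 3e⁻ → Au, so n(e⁻) = 3 × 0.02483 = 0.07449 mol
Q = 0.07449 × 96485 / 0.641 = 11210 C
I = Q / t = 11210 / 5868 s = 1.91 A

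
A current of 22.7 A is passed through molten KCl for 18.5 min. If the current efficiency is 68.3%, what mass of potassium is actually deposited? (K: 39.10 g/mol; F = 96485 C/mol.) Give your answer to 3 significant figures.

6.97 g

Q = 22.7 × 1110 = 25200 C
n(e⁻) = 25200 / 96485 = 0.2612 mol
K⁺ + e⁻ → K, so theoretical m(K) = 0.2612 × 39.10 = 10.21 g
Actual mass = 68.3% × 10.21 = 6.97 g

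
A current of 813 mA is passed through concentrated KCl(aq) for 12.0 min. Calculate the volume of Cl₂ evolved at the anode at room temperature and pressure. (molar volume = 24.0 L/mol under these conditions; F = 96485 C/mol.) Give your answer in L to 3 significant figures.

0.0728 L

Q = 0.813 A × 720 s = 585.4 C
n(e⁻) = 585.4 / 96485 = 0.006067 mol
2Cl⁻ → Cl₂ + 2e⁻, so n(Cl₂) = 0.006067 / 2 = 0.003034 mol
V = 0.003034 × 24.0 = 0.07282 L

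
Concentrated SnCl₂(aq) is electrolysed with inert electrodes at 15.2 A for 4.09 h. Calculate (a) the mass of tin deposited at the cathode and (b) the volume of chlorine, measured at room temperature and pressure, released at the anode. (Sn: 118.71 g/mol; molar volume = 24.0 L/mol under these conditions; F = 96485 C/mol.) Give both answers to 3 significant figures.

138 g Sn; 27.8 L Cl₂

Q = 15.2 × 14724 = 2.238×10^5 C; n(e⁻) = 2.238×10^5 / 96485 = 2.320 mol
Cathode: Sn²⁺ + 2e⁻ → Sn → n(Sn) = 2.320/2 = 1.160 mol → 138 g
Anode: 2Cl⁻ → Cl₂ + 2e⁻ → n(Cl₂) = 2.320/2 = 1.160 mol → 27.8 L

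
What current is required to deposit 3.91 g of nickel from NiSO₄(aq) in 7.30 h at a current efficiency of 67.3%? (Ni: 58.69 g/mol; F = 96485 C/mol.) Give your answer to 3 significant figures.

0.727 A

n(Ni) = 3.91 / 58.69 = 0.06662 mol
Ni²⁺ + 2e⁻ → Ni, so n(e⁻) = 2 × 0.06662 = 0.1332 mol
Q = 0.1332 × 96485 / 0.673 = 19100 C
I = Q / t = 19100 / 26280 s = 0.727 A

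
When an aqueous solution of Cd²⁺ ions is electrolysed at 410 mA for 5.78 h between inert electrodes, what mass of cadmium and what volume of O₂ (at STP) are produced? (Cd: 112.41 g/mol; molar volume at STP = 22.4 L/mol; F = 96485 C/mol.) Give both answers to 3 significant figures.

4.97 g Cd; 0.495 L O₂

Q = 0.410 × 20808 = 8531 C; n(e⁻) = 8531 / 96485 = 0.08842 mol
Cathode: Cd²⁺ + 2e⁻ → Cd → n(Cd) = 0.08842/2 = 0.04421 mol → 4.97 g
Anode: 2H₂O → O₂ + 4H⁺ + 4e⁻ → n(O₂) = 0.08842/4 = 0.02211 mol → 0.495 L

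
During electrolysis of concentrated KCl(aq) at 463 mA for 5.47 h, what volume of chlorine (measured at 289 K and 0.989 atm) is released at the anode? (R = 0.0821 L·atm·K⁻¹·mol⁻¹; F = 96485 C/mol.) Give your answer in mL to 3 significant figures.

Q = 0.463 A × 19692 s = 9117 C
n(e⁻) = 9117 / 96485 = 0.09449 mol
2Cl⁻ → Cl₂ + 2e⁻, so n(Cl₂) = 0.09449 / 2 = 0.04725 mol
V = nRT/P = 0.04725 × 0.0821 × 289 / 0.989 = 1.134 L
= 1130 mL

1130 mL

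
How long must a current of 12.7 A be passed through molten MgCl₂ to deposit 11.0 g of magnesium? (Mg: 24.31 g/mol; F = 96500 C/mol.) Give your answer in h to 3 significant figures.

1.91 h

n(Mg) = 11.0 / 24.31 = 0.4525 mol
Mg²⁺ + 2e⁻ → Mg, so n(e⁻) = 2 × 0.4525 = 0.9050 mol
Q = 0.9050 × 96500 = 87330 C
t = Q / I = 87330 / 12.7 = 6876 s = 1.91 h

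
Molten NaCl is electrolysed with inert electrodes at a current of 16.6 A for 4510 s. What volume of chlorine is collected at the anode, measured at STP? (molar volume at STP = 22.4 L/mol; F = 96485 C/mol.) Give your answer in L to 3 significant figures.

8.69 L

Q = It = 16.6 × 4510 = 74870 C
n(e⁻) = Q/F = 74870/96485 = 0.7760 mol
2Cl⁻ → Cl₂ + 2e⁻, so n(Cl₂) = 0.7760 / 2 = 0.3880 mol
V = 0.3880 × 22.4 = 8.691 L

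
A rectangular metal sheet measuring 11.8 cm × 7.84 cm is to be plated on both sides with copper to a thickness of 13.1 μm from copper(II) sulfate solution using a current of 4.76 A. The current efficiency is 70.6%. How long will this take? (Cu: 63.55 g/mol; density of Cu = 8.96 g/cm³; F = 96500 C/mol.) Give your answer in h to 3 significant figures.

0.545 h

Plated area = 2 × 11.8 × 7.84 = 185.0 cm²
Volume = 185.0 × 13.1×10⁻⁴ cm = 0.2424 cm³
m(Cu) = 0.2424 × 8.96 = 2.172 g
n(Cu) = 2.172 / 63.55 = 0.03418 mol; n(e⁻) = 2 × 0.03418 = 0.06836 mol
Q = 0.06836 × 96500 / 0.706 = 9344 C
t = 9344 / 4.76 = 1963 s = 0.545 h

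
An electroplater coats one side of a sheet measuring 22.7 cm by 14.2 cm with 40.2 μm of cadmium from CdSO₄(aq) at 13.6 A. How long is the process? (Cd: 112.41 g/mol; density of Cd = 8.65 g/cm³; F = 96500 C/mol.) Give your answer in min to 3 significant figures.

23.6 min

Plated area = 22.7 × 14.2 = 322.3 cm²
Volume = 322.3 × 40.2×10⁻⁴ cm = 1.296 cm³
m(Cd) = 1.296 × 8.65 = 11.21 g
n(Cd) = 11.21 / 112.41 = 0.09972 mol; n(e⁻) = 2 × 0.09972 = 0.1994 mol
Q = 0.1994 × 96500 = 19240 C
t = 19240 / 13.6 = 1415 s = 23.6 min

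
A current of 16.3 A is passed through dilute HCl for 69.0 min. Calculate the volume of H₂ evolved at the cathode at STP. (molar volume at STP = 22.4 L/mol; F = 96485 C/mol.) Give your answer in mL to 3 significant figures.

Charge passed = 16.3 × 4140 = 67480 C
n(e⁻) = 67480 / 96485 = 0.6994 mol
2H⁺ + 2e⁻ → H₂, so n(H₂) = 0.6994 / 2 = 0.3497 mol
V = 0.3497 × 22.4 = 7.833 L
= 7830 mL

7830 mL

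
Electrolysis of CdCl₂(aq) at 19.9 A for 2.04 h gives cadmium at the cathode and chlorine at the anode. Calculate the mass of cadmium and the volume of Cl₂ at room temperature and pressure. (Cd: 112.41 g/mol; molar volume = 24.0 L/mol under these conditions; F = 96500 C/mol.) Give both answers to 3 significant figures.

85.1 g Cd; 18.2 L Cl₂

Q = 19.9 × 7344 = 1.461×10^5 C; n(e⁻) = 1.461×10^5 / 96500 = 1.514 mol
Cathode: Cd²⁺ + 2e⁻ → Cd → n(Cd) = 1.514/2 = 0.7570 mol → 85.1 g
Anode: 2Cl⁻ → Cl₂ + 2e⁻ → n(Cl₂) = 1.514/2 = 0.7570 mol → 18.2 L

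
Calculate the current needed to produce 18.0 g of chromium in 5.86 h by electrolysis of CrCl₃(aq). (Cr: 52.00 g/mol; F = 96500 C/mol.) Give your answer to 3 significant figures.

n(Cr) = 18.0 / 52.00 = 0.3462 mol
Cr³⁺ + 3e⁻ → Cr, so n(e⁻) = 3 × 0.3462 = 1.039 mol
Q = 1.039 × 96500 = 1.003×10^5 C
I = Q / t = 1.003×10^5 / 21096 s = 4.75 A

4.75 A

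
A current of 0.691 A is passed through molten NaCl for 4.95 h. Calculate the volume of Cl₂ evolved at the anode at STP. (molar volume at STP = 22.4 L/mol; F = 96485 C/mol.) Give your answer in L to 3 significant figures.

Q = It = 0.691 × 17820 = 12310 C
n(e⁻) = Q/F = 12310/96485 = 0.1276 mol
2Cl⁻ → Cl₂ + 2e⁻, so n(Cl₂) = 0.1276 / 2 = 0.06380 mol
V = 0.06380 × 22.4 = 1.429 L

1.43 L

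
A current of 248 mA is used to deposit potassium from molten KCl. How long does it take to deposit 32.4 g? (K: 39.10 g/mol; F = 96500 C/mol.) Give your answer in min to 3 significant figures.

n(K) = 32.4 / 39.10 = 0.8286 mol
K⁺ + e⁻ → K, so n(e⁻) = 0.8286 mol
Q = 0.8286 × 96500 = 79960 C
t = Q / I = 79960 / 0.248 = 3.224×10^5 s = 5370 min

5370 min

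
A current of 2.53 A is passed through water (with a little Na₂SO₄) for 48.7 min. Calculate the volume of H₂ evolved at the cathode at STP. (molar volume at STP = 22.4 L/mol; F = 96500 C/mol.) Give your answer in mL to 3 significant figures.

Charge passed = 2.53 × 2922 = 7393 C
n(e⁻) = 7393 / 96500 = 0.07661 mol
2H⁺ + 2e⁻ → H₂, so n(H₂) = 0.07661 / 2 = 0.03831 mol
V = 0.03831 × 22.4 = 0.8581 L
= 858 mL

858 mL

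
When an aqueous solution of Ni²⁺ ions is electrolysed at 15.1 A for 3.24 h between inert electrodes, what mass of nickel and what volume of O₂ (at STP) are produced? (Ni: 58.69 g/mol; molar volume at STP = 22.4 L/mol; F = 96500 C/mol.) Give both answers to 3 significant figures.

Q = 15.1 × 11664 = 1.761×10^5 C; n(e⁻) = 1.761×10^5 / 96500 = 1.825 mol
Cathode: Ni²⁺ + 2e⁻ → Ni → n(Ni) = 1.825/2 = 0.9125 mol → 53.6 g
Anode: 2H₂O → O₂ + 4H⁺ + 4e⁻ → n(O₂) = 1.825/4 = 0.4563 mol → 10.2 L

53.6 g Ni; 10.2 L O₂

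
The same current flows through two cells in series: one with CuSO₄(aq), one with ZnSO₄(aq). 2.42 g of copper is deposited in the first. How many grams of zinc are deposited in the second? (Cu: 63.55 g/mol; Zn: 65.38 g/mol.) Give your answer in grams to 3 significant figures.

2.49 g

n(Cu) = 2.42 / 63.55 = 0.03808 mol
Cu²⁺ + 2e⁻ → Cu, so n(e⁻) = 2 × 0.03808 = 0.07616 mol
In series, the same 0.07616 mol of electrons flows through the second cell.
Zn²⁺ + 2e⁻ → Zn, so n(Zn) = 0.07616 / 2 = 0.03808 mol
m(Zn) = 0.03808 × 65.38 = 2.49 g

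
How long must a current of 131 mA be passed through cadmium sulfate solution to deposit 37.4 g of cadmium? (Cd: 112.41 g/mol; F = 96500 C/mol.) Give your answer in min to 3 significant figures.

8170 min

n(Cd) = 37.4 / 112.41 = 0.3327 mol
Cd²⁺ + 2e⁻ → Cd, so n(e⁻) = 2 × 0.3327 = 0.6654 mol
Q = 0.6654 × 96500 = 64210 C
t = Q / I = 64210 / 0.131 = 4.902×10^5 s = 8170 min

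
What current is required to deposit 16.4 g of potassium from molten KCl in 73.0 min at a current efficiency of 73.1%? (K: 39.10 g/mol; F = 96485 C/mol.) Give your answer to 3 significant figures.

n(K) = 16.4 / 39.10 = 0.4194 mol
K⁺ + e⁻ → K, so n(e⁻) = 0.4194 mol
Q = 0.4194 × 96485 / 0.731 = 55360 C
I = Q / t = 55360 / 4380 s = 12.6 A

12.6 A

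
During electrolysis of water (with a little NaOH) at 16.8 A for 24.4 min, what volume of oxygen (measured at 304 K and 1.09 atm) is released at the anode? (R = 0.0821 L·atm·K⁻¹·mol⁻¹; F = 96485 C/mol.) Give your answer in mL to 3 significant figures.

Q = It = 16.8 × 1464 = 24600 C
Moles of electrons = 24600 / 96485 = 0.2550 mol
2H₂O → O₂ + 4H⁺ + 4e⁻, so n(O₂) = 0.2550 / 4 = 0.06375 mol
V = nRT/P = 0.06375 × 0.0821 × 304 / 1.09 = 1.460 L
= 1460 mL

1460 mL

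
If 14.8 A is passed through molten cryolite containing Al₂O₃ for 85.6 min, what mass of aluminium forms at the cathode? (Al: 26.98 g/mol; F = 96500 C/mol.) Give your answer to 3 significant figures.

7.08 g

Q = 14.8 A × 5136 s = 76010 C
n(e⁻) = Q/F = 76010/96500 = 0.7877 mol
Al³⁺ + 3e⁻ → Al, so n(Al) = 0.7877 / 3 = 0.2626 mol
m = 0.2626 × 26.98 = 7.08 g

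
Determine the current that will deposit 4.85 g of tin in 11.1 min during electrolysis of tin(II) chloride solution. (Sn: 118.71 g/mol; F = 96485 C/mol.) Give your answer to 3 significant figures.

11.8 A

n(Sn) = 4.85 / 118.71 = 0.04086 mol
Sn²⁺ + 2e⁻ → Sn, so n(e⁻) = 2 × 0.04086 = 0.08172 mol
Q = 0.08172 × 96485 = 7885 C
I = Q / t = 7885 / 666 s = 11.8 A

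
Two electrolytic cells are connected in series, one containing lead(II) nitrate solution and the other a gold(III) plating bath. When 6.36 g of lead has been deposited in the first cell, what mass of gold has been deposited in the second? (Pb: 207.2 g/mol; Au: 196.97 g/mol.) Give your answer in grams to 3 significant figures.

n(Pb) = 6.36 / 207.2 = 0.03069 mol
Pb²⁺ + 2e⁻ → Pb, so n(e⁻) = 2 × 0.03069 = 0.06138 mol
In series, the same 0.06138 mol of electrons flows through the second cell.
Au³⁺ + 3e⁻ → Au, so n(Au) = 0.06138 / 3 = 0.02046 mol
m(Au) = 0.02046 × 196.97 = 4.03 g

4.03 g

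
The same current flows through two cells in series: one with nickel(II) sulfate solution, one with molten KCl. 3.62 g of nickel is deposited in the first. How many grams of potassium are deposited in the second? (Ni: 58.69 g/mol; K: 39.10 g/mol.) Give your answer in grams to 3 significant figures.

n(Ni) = 3.62 / 58.69 = 0.06168 mol
Ni²⁺ + 2e⁻ → Ni, so n(e⁻) = 2 × 0.06168 = 0.1234 mol
Same current for the same time ⇒ same n(e⁻) = 0.1234 mol in both cells.
K⁺ + e⁻ → K, so n(K) = 0.1234 mol
m(K) = 0.1234 × 39.10 = 4.82 g

4.82 g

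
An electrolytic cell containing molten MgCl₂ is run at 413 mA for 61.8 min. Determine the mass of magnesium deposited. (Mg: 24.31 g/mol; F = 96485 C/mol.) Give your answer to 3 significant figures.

0.193 g

Q = 0.413 A × 3708 s = 1531 C
Moles of electrons = 1531 / 96485 = 0.01587 mol
Mg²⁺ + 2e⁻ → Mg, so n(Mg) = 0.01587 / 2 = 0.007935 mol
m = 0.007935 × 24.31 = 0.193 g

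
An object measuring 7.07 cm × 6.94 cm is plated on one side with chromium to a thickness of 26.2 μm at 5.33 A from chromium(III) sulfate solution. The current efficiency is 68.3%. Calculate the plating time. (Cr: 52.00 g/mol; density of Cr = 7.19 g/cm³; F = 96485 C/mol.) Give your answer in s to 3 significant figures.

1410 s

Plated area = 7.07 × 6.94 = 49.07 cm²
Volume = 49.07 × 26.2×10⁻⁴ cm = 0.1286 cm³
m(Cr) = 0.1286 × 7.19 = 0.9246 g
n(Cr) = 0.9246 / 52.00 = 0.01778 mol; n(e⁻) = 3 × 0.01778 = 0.05334 mol
Q = 0.05334 × 96485 / 0.683 = 7535 C
t = 7535 / 5.33 = 1414 s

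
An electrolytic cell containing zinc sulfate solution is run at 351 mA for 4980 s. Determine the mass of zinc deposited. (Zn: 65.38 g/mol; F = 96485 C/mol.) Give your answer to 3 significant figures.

Charge passed = 0.351 × 4980 = 1748 C
n(e⁻) = 1748 / 96485 = 0.01812 mol
Zn²⁺ + 2e⁻ → Zn, so n(Zn) = 0.01812 / 2 = 0.009060 mol
m = 0.009060 × 65.38 = 0.592 g

0.592 g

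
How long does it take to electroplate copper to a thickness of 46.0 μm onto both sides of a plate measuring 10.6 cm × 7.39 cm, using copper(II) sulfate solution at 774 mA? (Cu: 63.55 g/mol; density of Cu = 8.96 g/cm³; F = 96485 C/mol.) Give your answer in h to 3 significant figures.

Plated area = 2 × 10.6 × 7.39 = 156.7 cm²
Volume = 156.7 × 46.0×10⁻⁴ cm = 0.7208 cm³
m(Cu) = 0.7208 × 8.96 = 6.458 g
n(Cu) = 6.458 / 63.55 = 0.1016 mol; n(e⁻) = 2 × 0.1016 = 0.2032 mol
Q = 0.2032 × 96485 = 19610 C
t = 19610 / 0.774 = 25340 s = 7.04 h

7.04 h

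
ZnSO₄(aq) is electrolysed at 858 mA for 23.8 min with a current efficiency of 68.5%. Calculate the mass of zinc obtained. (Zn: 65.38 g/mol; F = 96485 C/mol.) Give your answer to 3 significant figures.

Q = 0.858 × 1428 = 1225 C
n(e⁻) = 1225 / 96485 = 0.01270 mol
Zn²⁺ + 2e⁻ → Zn, so theoretical m(Zn) = 0.006350 × 65.38 = 0.4152 g
Actual mass = 68.5% × 0.4152 = 0.284 g

0.284 g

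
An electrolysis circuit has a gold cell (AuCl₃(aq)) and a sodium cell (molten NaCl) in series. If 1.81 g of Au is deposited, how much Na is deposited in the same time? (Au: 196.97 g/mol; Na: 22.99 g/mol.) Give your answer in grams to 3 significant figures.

n(Au) = 1.81 / 196.97 = 0.009189 mol
Au³⁺ + 3e⁻ → Au, so n(e⁻) = 3 × 0.009189 = 0.02757 mol
In series, the same 0.02757 mol of electrons flows through the second cell.
Na⁺ + e⁻ → Na, so n(Na) = 0.02757 mol
m(Na) = 0.02757 × 22.99 = 0.634 g

0.634 g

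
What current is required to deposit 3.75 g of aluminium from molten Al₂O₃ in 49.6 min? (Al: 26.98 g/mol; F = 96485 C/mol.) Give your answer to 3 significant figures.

13.5 A

n(Al) = 3.75 / 26.98 = 0.1390 mol
Al³⁺ + 3e⁻ → Al, so n(e⁻) = 3 × 0.1390 = 0.4170 mol
Q = 0.4170 × 96485 = 40230 C
I = Q / t = 40230 / 2976 s = 13.5 A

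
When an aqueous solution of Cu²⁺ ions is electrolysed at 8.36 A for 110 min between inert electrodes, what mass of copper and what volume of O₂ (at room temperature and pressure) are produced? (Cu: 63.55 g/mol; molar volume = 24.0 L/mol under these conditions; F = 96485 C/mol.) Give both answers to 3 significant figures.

18.2 g Cu; 3.43 L O₂

Q = 8.36 × 6600 = 55180 C; n(e⁻) = 55180 / 96485 = 0.5719 mol
Cathode: Cu²⁺ + 2e⁻ → Cu → n(Cu) = 0.5719/2 = 0.2860 mol → 18.2 g
Anode: 2H₂O → O₂ + 4H⁺ + 4e⁻ → n(O₂) = 0.5719/4 = 0.1430 mol → 3.43 L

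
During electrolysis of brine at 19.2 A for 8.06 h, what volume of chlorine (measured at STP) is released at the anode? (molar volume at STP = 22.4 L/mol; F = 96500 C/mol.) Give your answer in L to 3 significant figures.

64.7 L

Charge passed = 19.2 × 29016 = 5.571×10^5 C
n(e⁻) = Q/F = 5.571×10^5/96500 = 5.773 mol
2Cl⁻ → Cl₂ + 2e⁻, so n(Cl₂) = 5.773 / 2 = 2.887 mol
V = 2.887 × 22.4 = 64.67 L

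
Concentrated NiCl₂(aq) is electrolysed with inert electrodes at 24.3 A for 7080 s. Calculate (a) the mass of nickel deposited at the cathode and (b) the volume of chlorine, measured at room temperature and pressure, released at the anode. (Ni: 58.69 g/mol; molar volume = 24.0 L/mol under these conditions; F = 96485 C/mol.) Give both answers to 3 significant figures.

Q = 24.3 × 7080 = 1.720×10^5 C; n(e⁻) = 1.720×10^5 / 96485 = 1.783 mol
Cathode: Ni²⁺ + 2e⁻ → Ni → n(Ni) = 1.783/2 = 0.8915 mol → 52.3 g
Anode: 2Cl⁻ → Cl₂ + 2e⁻ → n(Cl₂) = 1.783/2 = 0.8915 mol → 21.4 L

52.3 g Ni; 21.4 L Cl₂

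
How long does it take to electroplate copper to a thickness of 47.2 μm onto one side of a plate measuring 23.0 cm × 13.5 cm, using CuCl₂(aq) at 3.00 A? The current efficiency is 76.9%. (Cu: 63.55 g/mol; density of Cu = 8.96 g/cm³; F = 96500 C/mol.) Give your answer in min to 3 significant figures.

Plated area = 23.0 × 13.5 = 310.5 cm²
Volume = 310.5 × 47.2×10⁻⁴ cm = 1.466 cm³
m(Cu) = 1.466 × 8.96 = 13.14 g
n(Cu) = 13.14 / 63.55 = 0.2068 mol; n(e⁻) = 2 × 0.2068 = 0.4136 mol
Q = 0.4136 × 96500 / 0.769 = 51900 C
t = 51900 / 3.00 = 17300 s = 288 min

288 min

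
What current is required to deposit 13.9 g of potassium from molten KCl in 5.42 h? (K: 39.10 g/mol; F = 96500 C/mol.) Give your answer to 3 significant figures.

1.76 A

n(K) = 13.9 / 39.10 = 0.3555 mol
K⁺ + e⁻ → K, so n(e⁻) = 0.3555 mol
Q = 0.3555 × 96500 = 34310 C
I = Q / t = 34310 / 19512 s = 1.76 A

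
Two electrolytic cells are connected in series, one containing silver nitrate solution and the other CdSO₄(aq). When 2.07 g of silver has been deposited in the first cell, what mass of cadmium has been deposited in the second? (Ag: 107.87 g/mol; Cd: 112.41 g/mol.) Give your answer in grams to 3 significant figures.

n(Ag) = 2.07 / 107.87 = 0.01919 mol
Ag⁺ + e⁻ → Ag, so n(e⁻) = 0.01919 mol
The cells are in series, so the same charge (and hence the same n(e⁻) = 0.01919 mol) passes through both.
Cd²⁺ + 2e⁻ → Cd, so n(Cd) = 0.01919 / 2 = 0.009595 mol
m(Cd) = 0.009595 × 112.41 = 1.08 g

1.08 g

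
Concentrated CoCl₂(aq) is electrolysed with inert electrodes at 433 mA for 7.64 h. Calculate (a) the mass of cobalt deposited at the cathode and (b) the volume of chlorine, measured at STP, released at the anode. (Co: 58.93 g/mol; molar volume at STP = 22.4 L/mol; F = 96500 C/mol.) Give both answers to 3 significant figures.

3.64 g Co; 1.38 L Cl₂

Q = 0.433 × 27504 = 11910 C; n(e⁻) = 11910 / 96500 = 0.1234 mol
Cathode: Co²⁺ + 2e⁻ → Co → n(Co) = 0.1234/2 = 0.06170 mol → 3.64 g
Anode: 2Cl⁻ → Cl₂ + 2e⁻ → n(Cl₂) = 0.1234/2 = 0.06170 mol → 1.38 L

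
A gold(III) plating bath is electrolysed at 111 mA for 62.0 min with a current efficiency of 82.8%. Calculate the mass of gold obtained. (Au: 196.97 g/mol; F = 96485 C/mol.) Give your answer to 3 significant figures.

Q = 0.111 × 3720 = 412.9 C
n(e⁻) = 412.9 / 96485 = 0.004279 mol
Au³⁺ + 3e⁻ → Au, so theoretical m(Au) = 0.001426 × 196.97 = 0.2809 g
Actual mass = 82.8% × 0.2809 = 0.233 g

0.233 g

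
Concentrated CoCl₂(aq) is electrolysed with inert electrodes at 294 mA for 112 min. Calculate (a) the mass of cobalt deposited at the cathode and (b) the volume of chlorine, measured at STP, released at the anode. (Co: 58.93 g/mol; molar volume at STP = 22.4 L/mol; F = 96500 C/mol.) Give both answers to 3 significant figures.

0.603 g Co; 0.229 L Cl₂

Q = 0.294 × 6720 = 1976 C; n(e⁻) = 1976 / 96500 = 0.02048 mol
Cathode: Co²⁺ + 2e⁻ → Co → n(Co) = 0.02048/2 = 0.01024 mol → 0.603 g
Anode: 2Cl⁻ → Cl₂ + 2e⁻ → n(Cl₂) = 0.02048/2 = 0.01024 mol → 0.229 L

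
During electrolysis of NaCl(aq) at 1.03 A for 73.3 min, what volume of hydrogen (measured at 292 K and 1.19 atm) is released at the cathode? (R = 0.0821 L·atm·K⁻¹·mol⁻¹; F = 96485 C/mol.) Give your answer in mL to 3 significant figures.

473 mL

Q = 1.03 A × 4398 s = 4530 C
n(e⁻) = 4530 / 96485 = 0.04695 mol
2H⁺ + 2e⁻ → H₂, so n(H₂) = 0.04695 / 2 = 0.02348 mol
V = nRT/P = 0.02348 × 0.0821 × 292 / 1.19 = 0.4730 L
= 473 mL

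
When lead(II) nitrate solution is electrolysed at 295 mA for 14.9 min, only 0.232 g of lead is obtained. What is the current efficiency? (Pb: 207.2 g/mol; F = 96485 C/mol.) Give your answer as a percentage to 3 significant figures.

81.9%

Q = 0.295 × 894 = 263.7 C
n(e⁻) = 263.7 / 96485 = 0.002733 mol
Pb²⁺ + 2e⁻ → Pb, so theoretical n(Pb) = 0.001367 mol → 0.2832 g
Efficiency = 0.232 / 0.2832 = 0.8192 = 81.9%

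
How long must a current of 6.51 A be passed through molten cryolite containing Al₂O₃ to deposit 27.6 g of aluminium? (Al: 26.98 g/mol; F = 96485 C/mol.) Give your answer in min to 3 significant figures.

758 min

n(Al) = 27.6 / 26.98 = 1.023 mol
Al³⁺ + 3e⁻ → Al, so n(e⁻) = 3 × 1.023 = 3.069 mol
Q = 3.069 × 96485 = 2.961×10^5 C
t = Q / I = 2.961×10^5 / 6.51 = 45480 s = 758 min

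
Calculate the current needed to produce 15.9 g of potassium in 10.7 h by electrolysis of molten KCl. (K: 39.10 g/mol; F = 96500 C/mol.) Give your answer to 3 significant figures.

n(K) = 15.9 / 39.10 = 0.4066 mol
K⁺ + e⁻ → K, so n(e⁻) = 0.4066 mol
Q = 0.4066 × 96500 = 39240 C
I = Q / t = 39240 / 38520 s = 1.02 A

1.02 A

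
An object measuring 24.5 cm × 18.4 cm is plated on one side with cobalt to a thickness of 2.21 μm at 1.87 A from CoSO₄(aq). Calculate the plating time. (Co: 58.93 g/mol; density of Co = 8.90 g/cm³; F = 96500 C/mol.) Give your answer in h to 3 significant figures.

0.431 h

Plated area = 24.5 × 18.4 = 450.8 cm²
Volume = 450.8 × 2.21×10⁻⁴ cm = 0.09963 cm³
m(Co) = 0.09963 × 8.90 = 0.8867 g
n(Co) = 0.8867 / 58.93 = 0.01505 mol; n(e⁻) = 2 × 0.01505 = 0.03010 mol
Q = 0.03010 × 96500 = 2905 C
t = 2905 / 1.87 = 1553 s = 0.431 h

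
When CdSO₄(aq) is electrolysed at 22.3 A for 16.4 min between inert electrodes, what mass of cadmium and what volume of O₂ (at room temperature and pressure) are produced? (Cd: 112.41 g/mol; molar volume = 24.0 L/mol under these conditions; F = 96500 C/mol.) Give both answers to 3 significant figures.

12.8 g Cd; 1.36 L O₂

Q = 22.3 × 984 = 21940 C; n(e⁻) = 21940 / 96500 = 0.2274 mol
Cathode: Cd²⁺ + 2e⁻ → Cd → n(Cd) = 0.2274/2 = 0.1137 mol → 12.8 g
Anode: 2H₂O → O₂ + 4H⁺ + 4e⁻ → n(O₂) = 0.2274/4 = 0.05685 mol → 1.36 L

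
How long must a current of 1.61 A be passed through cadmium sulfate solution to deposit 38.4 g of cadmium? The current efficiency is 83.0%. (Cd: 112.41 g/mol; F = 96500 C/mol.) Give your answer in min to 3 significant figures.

822 min

n(Cd) = 38.4 / 112.41 = 0.3416 mol
Cd²⁺ + 2e⁻ → Cd, so n(e⁻) = 2 × 0.3416 = 0.6832 mol
Q = 0.6832 × 96500 / 0.830 = 79430 C
t = Q / I = 79430 / 1.61 = 49340 s = 822 min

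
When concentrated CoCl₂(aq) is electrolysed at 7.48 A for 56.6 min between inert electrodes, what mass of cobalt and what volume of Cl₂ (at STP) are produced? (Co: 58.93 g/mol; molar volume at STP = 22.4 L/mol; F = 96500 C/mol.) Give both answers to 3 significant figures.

7.76 g Co; 2.95 L Cl₂

Q = 7.48 × 3396 = 25400 C; n(e⁻) = 25400 / 96500 = 0.2632 mol
Cathode: Co²⁺ + 2e⁻ → Co → n(Co) = 0.2632/2 = 0.1316 mol → 7.76 g
Anode: 2Cl⁻ → Cl₂ + 2e⁻ → n(Cl₂) = 0.2632/2 = 0.1316 mol → 2.95 L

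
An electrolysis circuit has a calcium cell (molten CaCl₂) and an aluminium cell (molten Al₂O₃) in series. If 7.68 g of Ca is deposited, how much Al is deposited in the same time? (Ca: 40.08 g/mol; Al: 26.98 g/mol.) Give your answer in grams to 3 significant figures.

n(Ca) = 7.68 / 40.08 = 0.1916 mol
Ca²⁺ + 2e⁻ → Ca, so n(e⁻) = 2 × 0.1916 = 0.3832 mol
The cells are in series, so the same charge (and hence the same n(e⁻) = 0.3832 mol) passes through both.
Al³⁺ + 3e⁻ → Al, so n(Al) = 0.3832 / 3 = 0.1277 mol
m(Al) = 0.1277 × 26.98 = 3.45 g

3.45 g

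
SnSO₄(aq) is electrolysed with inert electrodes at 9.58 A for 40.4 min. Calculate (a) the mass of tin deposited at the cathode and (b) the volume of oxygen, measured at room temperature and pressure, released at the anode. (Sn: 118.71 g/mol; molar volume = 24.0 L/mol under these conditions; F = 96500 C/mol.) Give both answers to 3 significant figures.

Q = 9.58 × 2424 = 23220 C; n(e⁻) = 23220 / 96500 = 0.2406 mol
Cathode: Sn²⁺ + 2e⁻ → Sn → n(Sn) = 0.2406/2 = 0.1203 mol → 14.3 g
Anode: 2H₂O → O₂ + 4H⁺ + 4e⁻ → n(O₂) = 0.2406/4 = 0.06015 mol → 1.44 L

14.3 g Sn; 1.44 L O₂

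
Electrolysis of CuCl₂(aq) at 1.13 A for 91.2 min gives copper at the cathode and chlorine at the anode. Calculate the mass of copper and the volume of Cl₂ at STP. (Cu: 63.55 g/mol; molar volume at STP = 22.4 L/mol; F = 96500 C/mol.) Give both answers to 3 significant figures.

Q = 1.13 × 5472 = 6183 C; n(e⁻) = 6183 / 96500 = 0.06407 mol
Cathode: Cu²⁺ + 2e⁻ → Cu → n(Cu) = 0.06407/2 = 0.03204 mol → 2.04 g
Anode: 2Cl⁻ → Cl₂ + 2e⁻ → n(Cl₂) = 0.06407/2 = 0.03204 mol → 0.718 L

2.04 g Cu; 0.718 L Cl₂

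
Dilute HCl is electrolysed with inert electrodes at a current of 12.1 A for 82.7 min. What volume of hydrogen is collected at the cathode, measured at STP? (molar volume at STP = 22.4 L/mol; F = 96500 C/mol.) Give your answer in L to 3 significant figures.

6.97 L

Q = It = 12.1 × 4962 = 60040 C
Moles of electrons = 60040 / 96500 = 0.6222 mol
2H⁺ + 2e⁻ → H₂, so n(H₂) = 0.6222 / 2 = 0.3111 mol
V = 0.3111 × 22.4 = 6.969 L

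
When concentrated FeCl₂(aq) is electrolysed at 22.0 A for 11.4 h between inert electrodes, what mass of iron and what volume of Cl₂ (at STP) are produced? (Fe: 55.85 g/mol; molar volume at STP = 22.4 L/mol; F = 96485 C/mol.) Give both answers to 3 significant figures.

261 g Fe; 105 L Cl₂

Q = 22.0 × 41040 = 9.029×10^5 C; n(e⁻) = 9.029×10^5 / 96485 = 9.358 mol
Cathode: Fe²⁺ + 2e⁻ → Fe → n(Fe) = 9.358/2 = 4.679 mol → 261 g
Anode: 2Cl⁻ → Cl₂ + 2e⁻ → n(Cl₂) = 9.358/2 = 4.679 mol → 105 L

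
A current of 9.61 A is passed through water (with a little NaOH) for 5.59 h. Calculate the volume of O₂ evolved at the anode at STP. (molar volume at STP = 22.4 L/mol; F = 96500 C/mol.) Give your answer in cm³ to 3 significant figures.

11200 cm³

Charge passed = 9.61 × 20124 = 1.934×10^5 C
Moles of electrons = 1.934×10^5 / 96500 = 2.004 mol
2H₂O → O₂ + 4H⁺ + 4e⁻, so n(O₂) = 2.004 / 4 = 0.5010 mol
V = 0.5010 × 22.4 = 11.22 L
= 11200 cm³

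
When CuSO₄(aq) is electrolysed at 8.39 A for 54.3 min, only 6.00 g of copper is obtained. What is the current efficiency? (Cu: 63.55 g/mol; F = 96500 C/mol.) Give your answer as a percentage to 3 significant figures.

Q = 8.39 × 3258 = 27330 C
n(e⁻) = 27330 / 96500 = 0.2832 mol
Cu²⁺ + 2e⁻ → Cu, so theoretical n(Cu) = 0.1416 mol → 8.999 g
Efficiency = 6.00 / 8.999 = 0.6667 = 66.7%

66.7%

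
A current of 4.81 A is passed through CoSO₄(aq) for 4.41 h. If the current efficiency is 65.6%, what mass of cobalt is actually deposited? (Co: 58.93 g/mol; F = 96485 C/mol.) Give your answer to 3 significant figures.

15.3 g

Q = 4.81 × 15876 = 76360 C
n(e⁻) = 76360 / 96485 = 0.7914 mol
Co²⁺ + 2e⁻ → Co, so theoretical m(Co) = 0.3957 × 58.93 = 23.32 g
Actual mass = 65.6% × 23.32 = 15.3 g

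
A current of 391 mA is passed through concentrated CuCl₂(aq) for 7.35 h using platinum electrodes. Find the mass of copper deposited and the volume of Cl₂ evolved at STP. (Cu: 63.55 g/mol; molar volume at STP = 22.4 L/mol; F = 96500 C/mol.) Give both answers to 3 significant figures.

Q = 0.391 × 26460 = 10350 C; n(e⁻) = 10350 / 96500 = 0.1073 mol
Cathode: Cu²⁺ + 2e⁻ → Cu → n(Cu) = 0.1073/2 = 0.05365 mol → 3.41 g
Anode: 2Cl⁻ → Cl₂ + 2e⁻ → n(Cl₂) = 0.1073/2 = 0.05365 mol → 1.20 L

3.41 g Cu; 1.20 L Cl₂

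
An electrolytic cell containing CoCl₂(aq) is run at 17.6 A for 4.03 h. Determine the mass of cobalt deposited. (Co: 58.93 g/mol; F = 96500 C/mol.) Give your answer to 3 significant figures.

78.0 g

Q = It = 17.6 × 14508 = 2.553×10^5 C
n(e⁻) = Q/F = 2.553×10^5/96500 = 2.646 mol
Co²⁺ + 2e⁻ → Co, so n(Co) = 2.646 / 2 = 1.323 mol
m = 1.323 × 58.93 = 78.0 g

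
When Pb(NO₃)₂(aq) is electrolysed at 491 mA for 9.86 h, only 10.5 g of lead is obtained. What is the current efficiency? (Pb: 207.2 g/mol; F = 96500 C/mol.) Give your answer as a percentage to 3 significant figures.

Q = 0.491 × 35496 = 17430 C
n(e⁻) = 17430 / 96500 = 0.1806 mol
Pb²⁺ + 2e⁻ → Pb, so theoretical n(Pb) = 0.09030 mol → 18.71 g
Efficiency = 10.5 / 18.71 = 0.5612 = 56.1%

56.1%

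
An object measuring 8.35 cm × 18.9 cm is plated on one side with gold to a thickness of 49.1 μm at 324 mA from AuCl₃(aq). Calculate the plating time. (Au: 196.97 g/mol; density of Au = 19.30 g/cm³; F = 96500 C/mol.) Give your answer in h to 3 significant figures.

Plated area = 8.35 × 18.9 = 157.8 cm²
Volume = 157.8 × 49.1×10⁻⁴ cm = 0.7748 cm³
m(Au) = 0.7748 × 19.30 = 14.95 g
n(Au) = 14.95 / 196.97 = 0.07590 mol; n(e⁻) = 3 × 0.07590 = 0.2277 mol
Q = 0.2277 × 96500 = 21970 C
t = 21970 / 0.324 = 67810 s = 18.8 h

18.8 h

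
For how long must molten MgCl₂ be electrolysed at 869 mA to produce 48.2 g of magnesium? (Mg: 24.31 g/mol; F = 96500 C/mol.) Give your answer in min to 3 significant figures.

7340 min

n(Mg) = 48.2 / 24.31 = 1.983 mol
Mg²⁺ + 2e⁻ → Mg, so n(e⁻) = 2 × 1.983 = 3.966 mol
Q = 3.966 × 96500 = 3.827×10^5 C
t = Q / I = 3.827×10^5 / 0.869 = 4.404×10^5 s = 7340 min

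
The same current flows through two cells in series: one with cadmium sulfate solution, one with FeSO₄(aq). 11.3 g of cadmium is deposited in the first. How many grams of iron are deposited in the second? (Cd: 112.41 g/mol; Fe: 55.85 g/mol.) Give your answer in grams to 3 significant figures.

5.61 g

n(Cd) = 11.3 / 112.41 = 0.1005 mol
Cd²⁺ + 2e⁻ → Cd, so n(e⁻) = 2 × 0.1005 = 0.2010 mol
Since the cells are in series, n(e⁻) in the Fe cell is also 0.2010 mol.
Fe²⁺ + 2e⁻ → Fe, so n(Fe) = 0.2010 / 2 = 0.1005 mol
m(Fe) = 0.1005 × 55.85 = 5.61 g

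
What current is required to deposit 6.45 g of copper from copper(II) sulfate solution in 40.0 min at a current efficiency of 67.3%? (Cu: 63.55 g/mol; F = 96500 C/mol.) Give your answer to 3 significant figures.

n(Cu) = 6.45 / 63.55 = 0.1015 mol
Cu²⁺ + 2e⁻ → Cu, so n(e⁻) = 2 × 0.1015 = 0.2030 mol
Q = 0.2030 × 96500 / 0.673 = 29110 C
I = Q / t = 29110 / 2400 s = 12.1 A

12.1 A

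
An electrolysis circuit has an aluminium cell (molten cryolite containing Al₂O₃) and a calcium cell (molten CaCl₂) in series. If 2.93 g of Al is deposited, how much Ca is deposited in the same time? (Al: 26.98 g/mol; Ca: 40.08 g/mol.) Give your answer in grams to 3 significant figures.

n(Al) = 2.93 / 26.98 = 0.1086 mol
Al³⁺ + 3e⁻ → Al, so n(e⁻) = 3 × 0.1086 = 0.3258 mol
The cells are in series, so the same charge (and hence the same n(e⁻) = 0.3258 mol) passes through both.
Ca²⁺ + 2e⁻ → Ca, so n(Ca) = 0.3258 / 2 = 0.1629 mol
m(Ca) = 0.1629 × 40.08 = 6.53 g

6.53 g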